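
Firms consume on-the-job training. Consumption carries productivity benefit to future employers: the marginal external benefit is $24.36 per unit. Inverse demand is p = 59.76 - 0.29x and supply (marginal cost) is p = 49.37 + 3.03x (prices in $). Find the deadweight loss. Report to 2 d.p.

Market equilibrium (private): 49.37 + 3.03x = 59.76 - 0.29x → x_m = 3.1295.
Social marginal benefit = demand + MEB = 84.12 - 0.29x.
Set SMB = MC: 84.12 - 0.29x = 49.37 + 3.03x → x* = 10.4669.
Between x* and x_m the wedge SMB − MC runs linearly from 0 to MEB(x_m), so the loss is a triangle.
DWL = ½ × 7.3374 × 24.3600 = 89.3695.

DWL = $89.37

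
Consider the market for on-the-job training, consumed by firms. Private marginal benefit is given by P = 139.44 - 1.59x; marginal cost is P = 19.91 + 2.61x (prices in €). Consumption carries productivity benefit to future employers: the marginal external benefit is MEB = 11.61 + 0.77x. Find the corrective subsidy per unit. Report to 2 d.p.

Social marginal benefit = demand + MEB = 151.05 - 0.82x.
Set SMB = MC: 151.05 - 0.82x = 19.91 + 2.61x → x* = 38.2332.
The Pigouvian subsidy equals MEB at x*: 11.61 + 0.77×38.2332 = 41.0496.

subsidy = €41.05 per unit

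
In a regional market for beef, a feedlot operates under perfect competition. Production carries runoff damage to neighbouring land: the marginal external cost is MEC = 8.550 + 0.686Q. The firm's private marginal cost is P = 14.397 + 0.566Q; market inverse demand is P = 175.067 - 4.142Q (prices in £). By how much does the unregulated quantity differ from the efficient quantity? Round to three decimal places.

5.925 units

Market equilibrium (private): 14.397 + 0.566Q = 175.067 - 4.142Q → Q_m = 34.1270.
Social marginal cost = private MC + MEC = 22.947 + 1.252Q.
Set SMC = demand: 22.947 + 1.252Q = 175.067 - 4.142Q → Q* = 28.2017.
Gap = |34.1270 − 28.2017| = 5.9253.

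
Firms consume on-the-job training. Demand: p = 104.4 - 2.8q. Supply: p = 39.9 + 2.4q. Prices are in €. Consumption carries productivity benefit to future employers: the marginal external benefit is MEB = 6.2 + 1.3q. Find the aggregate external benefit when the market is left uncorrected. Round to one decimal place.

Market equilibrium (private): 39.9 + 2.4q = 104.4 - 2.8q → q_m = 12.4038.
Total external benefit = ∫₀^{q_m} (6.2 + 1.3q) dq = 6.2×12.4038 + ½×1.3×12.4038² = 176.9088.

€176.9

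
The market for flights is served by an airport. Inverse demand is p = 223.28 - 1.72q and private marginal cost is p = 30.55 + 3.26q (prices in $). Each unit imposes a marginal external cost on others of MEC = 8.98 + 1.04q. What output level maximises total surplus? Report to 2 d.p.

Social marginal cost = private MC + MEC = 39.53 + 4.30q.
Set SMC = demand: 39.53 + 4.30q = 223.28 - 1.72q → q* = 30.5233.

q* = 30.52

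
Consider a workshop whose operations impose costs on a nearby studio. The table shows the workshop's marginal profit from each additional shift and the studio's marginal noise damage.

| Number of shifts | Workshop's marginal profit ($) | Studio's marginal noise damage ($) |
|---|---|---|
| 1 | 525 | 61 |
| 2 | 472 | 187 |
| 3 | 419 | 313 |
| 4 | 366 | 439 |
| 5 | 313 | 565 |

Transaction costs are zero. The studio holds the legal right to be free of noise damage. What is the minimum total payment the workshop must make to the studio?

Efficient level: marginal profit ≥ marginal noise damage through level 3, so k* = 3.
With the studio holding the right, the workshop must at least compensate total damage at k*: 61 + 187 + 313 = 561.

$561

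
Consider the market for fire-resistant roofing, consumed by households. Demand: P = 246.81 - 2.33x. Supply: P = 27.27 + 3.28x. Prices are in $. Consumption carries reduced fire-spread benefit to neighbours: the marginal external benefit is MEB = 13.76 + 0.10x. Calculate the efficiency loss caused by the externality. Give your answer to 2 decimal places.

DWL = $28.34

Market equilibrium (private): 27.27 + 3.28x = 246.81 - 2.33x → x_m = 39.1337.
Social marginal benefit = demand + MEB = 260.57 - 2.23x.
Set SMB = MC: 260.57 - 2.23x = 27.27 + 3.28x → x* = 42.3412.
The welfare-loss triangle has base |x_m − x*| and height MEB(x_m) (the vertical gap between SMB and MC is zero at x* and MEB at x_m).
DWL = ½ × 3.2075 × 17.6734 = 28.3437.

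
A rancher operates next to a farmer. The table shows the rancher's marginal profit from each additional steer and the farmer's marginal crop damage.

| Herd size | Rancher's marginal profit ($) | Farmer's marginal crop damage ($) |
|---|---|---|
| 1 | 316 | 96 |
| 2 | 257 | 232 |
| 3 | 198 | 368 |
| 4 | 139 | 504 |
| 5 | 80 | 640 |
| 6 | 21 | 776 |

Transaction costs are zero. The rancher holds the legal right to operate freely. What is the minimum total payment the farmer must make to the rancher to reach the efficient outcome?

Left alone the rancher would choose level 6 (marginal profit stays positive).
Efficient level: k* = 2 (marginal profit ≥ marginal crop damage through 2).
The farmer must at least cover the rancher's forgone profit from cutting 6→2: 198 + 139 + 80 + 21 = 438.

$438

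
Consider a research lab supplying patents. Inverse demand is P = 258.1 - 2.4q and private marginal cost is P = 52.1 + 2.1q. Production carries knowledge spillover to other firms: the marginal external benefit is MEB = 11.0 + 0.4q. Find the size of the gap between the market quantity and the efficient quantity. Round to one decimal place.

7.1 units

Market equilibrium (private): 52.1 + 2.1q = 258.1 - 2.4q → q_m = 45.7778.
Social marginal cost = private MC − MEB = 41.1 + 1.7q.
Set SMC = demand: 41.1 + 1.7q = 258.1 - 2.4q → q* = 52.9268.
Gap = |45.7778 − 52.9268| = 7.1490.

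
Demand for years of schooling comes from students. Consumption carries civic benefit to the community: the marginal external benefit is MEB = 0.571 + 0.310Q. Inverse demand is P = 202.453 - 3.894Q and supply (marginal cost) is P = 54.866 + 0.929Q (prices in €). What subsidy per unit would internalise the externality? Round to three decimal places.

Social marginal benefit = demand + MEB = 203.024 - 3.584Q.
Set SMB = MC: 203.024 - 3.584Q = 54.866 + 0.929Q → Q* = 32.8292.
The Pigouvian subsidy equals MEB at Q*: 0.571 + 0.310×32.8292 = 10.7481.

subsidy = €10.748 per unit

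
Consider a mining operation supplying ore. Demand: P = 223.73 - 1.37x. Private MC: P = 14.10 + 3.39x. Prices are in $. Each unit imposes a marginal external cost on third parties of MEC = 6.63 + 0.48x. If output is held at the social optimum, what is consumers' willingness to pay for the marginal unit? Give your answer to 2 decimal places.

Social marginal cost = private MC + MEC = 20.73 + 3.87x.
Set SMC = demand: 20.73 + 3.87x = 223.73 - 1.37x → x* = 38.7405.
Consumer price on the demand curve at x*: 223.73 − 1.37×38.7405 = 170.6555.

P = $170.66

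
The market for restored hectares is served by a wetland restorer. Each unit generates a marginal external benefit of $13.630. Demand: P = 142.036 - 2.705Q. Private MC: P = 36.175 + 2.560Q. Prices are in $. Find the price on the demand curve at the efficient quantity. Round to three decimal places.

P = $80.645

Social marginal cost = private MC − MEB = 22.545 + 2.560Q.
Set SMC = demand: 22.545 + 2.560Q = 142.036 - 2.705Q → Q* = 22.6953.
Consumer price on the demand curve at Q*: 142.036 − 2.705×22.6953 = 80.6452.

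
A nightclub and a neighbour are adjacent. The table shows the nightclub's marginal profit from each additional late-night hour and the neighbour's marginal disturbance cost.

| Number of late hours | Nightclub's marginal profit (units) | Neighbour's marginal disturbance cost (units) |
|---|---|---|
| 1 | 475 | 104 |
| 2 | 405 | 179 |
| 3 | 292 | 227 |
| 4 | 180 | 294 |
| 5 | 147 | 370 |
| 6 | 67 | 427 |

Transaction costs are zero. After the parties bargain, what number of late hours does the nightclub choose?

3

Bargaining reaches the level where marginal profit last exceeds marginal disturbance cost.
That holds through level 3 (292 ≥ 227) but not at 4 (180 < 294).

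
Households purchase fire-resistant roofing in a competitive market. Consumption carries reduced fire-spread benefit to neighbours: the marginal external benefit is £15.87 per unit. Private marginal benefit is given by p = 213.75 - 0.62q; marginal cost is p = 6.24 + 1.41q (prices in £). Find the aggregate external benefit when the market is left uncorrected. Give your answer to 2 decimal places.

£1622.26

Market equilibrium (private): 6.24 + 1.41q = 213.75 - 0.62q → q_m = 102.2217.
Total external benefit = MEB × q_m = 15.87 × 102.2217 = 1622.2584.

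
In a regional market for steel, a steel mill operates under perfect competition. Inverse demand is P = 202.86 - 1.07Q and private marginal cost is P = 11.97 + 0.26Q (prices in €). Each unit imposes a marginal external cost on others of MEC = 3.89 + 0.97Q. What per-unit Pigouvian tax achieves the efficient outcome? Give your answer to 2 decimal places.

Social marginal cost = private MC + MEC = 15.86 + 1.23Q.
Set SMC = demand: 15.86 + 1.23Q = 202.86 - 1.07Q → Q* = 81.3043.
The Pigouvian tax equals MEC at Q*: 3.89 + 0.97×81.3043 = 82.7552.

tax = €82.76 per unit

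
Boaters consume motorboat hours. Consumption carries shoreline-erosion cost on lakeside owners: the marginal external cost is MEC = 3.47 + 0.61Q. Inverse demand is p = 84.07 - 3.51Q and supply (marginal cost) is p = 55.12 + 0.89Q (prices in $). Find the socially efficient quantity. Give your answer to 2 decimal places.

Social marginal benefit = demand − MEC = 80.60 - 4.12Q.
Set SMB = MC: 80.60 - 4.12Q = 55.12 + 0.89Q → Q* = 5.0858.

Q* = 5.09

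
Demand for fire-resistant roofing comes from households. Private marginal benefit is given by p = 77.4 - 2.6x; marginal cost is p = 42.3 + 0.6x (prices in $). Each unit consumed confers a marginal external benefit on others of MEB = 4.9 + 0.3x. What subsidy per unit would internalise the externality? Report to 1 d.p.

subsidy = $9.0 per unit

Social marginal benefit = demand + MEB = 82.3 - 2.3x.
Set SMB = MC: 82.3 - 2.3x = 42.3 + 0.6x → x* = 13.7931.
The Pigouvian subsidy equals MEB at x*: 4.9 + 0.3×13.7931 = 9.0379.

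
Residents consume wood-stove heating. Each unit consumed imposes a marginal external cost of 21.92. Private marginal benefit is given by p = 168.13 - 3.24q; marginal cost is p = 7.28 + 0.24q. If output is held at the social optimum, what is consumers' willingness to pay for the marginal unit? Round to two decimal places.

Social marginal benefit = demand − MEC = 146.21 - 3.24q.
Set SMB = MC: 146.21 - 3.24q = 7.28 + 0.24q → q* = 39.9224.
Consumer price on the demand curve at q*: 168.13 − 3.24×39.9224 = 38.7814.

P = 38.78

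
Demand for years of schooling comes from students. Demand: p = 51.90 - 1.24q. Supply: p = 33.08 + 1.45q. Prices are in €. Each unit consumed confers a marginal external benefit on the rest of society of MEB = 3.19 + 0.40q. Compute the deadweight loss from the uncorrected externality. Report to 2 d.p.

DWL = €7.83

Market equilibrium (private): 33.08 + 1.45q = 51.90 - 1.24q → q_m = 6.9963.
Social marginal benefit = demand + MEB = 55.09 - 0.84q.
Set SMB = MC: 55.09 - 0.84q = 33.08 + 1.45q → q* = 9.6114.
Height of the DWL triangle at q_m is SMB(q_m) − MC(q_m) = MEB(q_m) = 5.9885.
DWL = ½ × 2.6151 × 5.9885 = 7.8303.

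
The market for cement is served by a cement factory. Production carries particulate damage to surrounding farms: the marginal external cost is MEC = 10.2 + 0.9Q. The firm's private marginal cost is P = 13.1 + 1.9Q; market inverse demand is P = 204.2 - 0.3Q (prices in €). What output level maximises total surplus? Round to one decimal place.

Q* = 58.4

Social marginal cost = private MC + MEC = 23.3 + 2.8Q.
Set SMC = demand: 23.3 + 2.8Q = 204.2 - 0.3Q → Q* = 58.3548.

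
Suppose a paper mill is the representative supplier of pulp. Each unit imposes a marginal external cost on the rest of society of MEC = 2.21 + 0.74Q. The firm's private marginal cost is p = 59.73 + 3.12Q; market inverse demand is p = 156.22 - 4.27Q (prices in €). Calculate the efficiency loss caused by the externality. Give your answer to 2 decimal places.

Market equilibrium (private): 59.73 + 3.12Q = 156.22 - 4.27Q → Q_m = 13.0568.
Social marginal cost = private MC + MEC = 61.94 + 3.86Q.
Set SMC = demand: 61.94 + 3.86Q = 156.22 - 4.27Q → Q* = 11.5966.
The loss is the area between SMC and demand from Q* to Q_m; with linear curves that's a triangle of height MEC(Q_m).
DWL = ½ × 1.4602 × 11.8721 = 8.6678.

DWL = €8.67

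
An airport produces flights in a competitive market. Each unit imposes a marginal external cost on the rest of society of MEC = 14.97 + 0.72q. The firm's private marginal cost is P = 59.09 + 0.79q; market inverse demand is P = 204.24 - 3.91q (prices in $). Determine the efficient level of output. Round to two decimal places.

q* = 24.02

Social marginal cost = private MC + MEC = 74.06 + 1.51q.
Set SMC = demand: 74.06 + 1.51q = 204.24 - 3.91q → q* = 24.0185.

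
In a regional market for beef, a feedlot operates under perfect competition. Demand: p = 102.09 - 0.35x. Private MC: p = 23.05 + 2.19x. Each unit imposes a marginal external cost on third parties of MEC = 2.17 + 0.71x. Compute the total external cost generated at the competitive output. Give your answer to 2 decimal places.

411.29

Market equilibrium (private): 23.05 + 2.19x = 102.09 - 0.35x → x_m = 31.1181.
Total external cost = ∫₀^{x_m} (2.17 + 0.71x) dx = 2.17×31.1181 + ½×0.71×31.1181² = 411.2856.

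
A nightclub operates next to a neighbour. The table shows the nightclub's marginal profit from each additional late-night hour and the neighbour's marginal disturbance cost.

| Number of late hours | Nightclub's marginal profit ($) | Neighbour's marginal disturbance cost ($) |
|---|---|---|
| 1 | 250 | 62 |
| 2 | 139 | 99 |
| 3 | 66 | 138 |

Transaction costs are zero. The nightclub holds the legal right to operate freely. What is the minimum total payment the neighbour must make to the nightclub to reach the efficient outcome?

$66

Left alone the nightclub would choose level 3 (marginal profit stays positive).
Efficient level: k* = 2 (marginal profit ≥ marginal disturbance cost through 2).
The neighbour must at least cover the nightclub's forgone profit from cutting 3→2: 66 = 66.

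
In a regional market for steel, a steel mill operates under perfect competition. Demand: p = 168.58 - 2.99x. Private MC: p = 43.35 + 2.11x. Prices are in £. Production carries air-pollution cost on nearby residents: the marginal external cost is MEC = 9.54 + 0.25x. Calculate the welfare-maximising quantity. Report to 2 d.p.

Social marginal cost = private MC + MEC = 52.89 + 2.36x.
Set SMC = demand: 52.89 + 2.36x = 168.58 - 2.99x → x* = 21.6243.

x* = 21.62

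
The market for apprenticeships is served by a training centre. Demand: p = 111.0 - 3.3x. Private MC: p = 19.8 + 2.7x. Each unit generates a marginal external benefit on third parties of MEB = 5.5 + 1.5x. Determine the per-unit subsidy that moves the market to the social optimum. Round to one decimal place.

subsidy = 37.7 per unit

Social marginal cost = private MC − MEB = 14.3 + 1.2x.
Set SMC = demand: 14.3 + 1.2x = 111.0 - 3.3x → x* = 21.4889.
The Pigouvian subsidy equals MEB at x*: 5.5 + 1.5×21.4889 = 37.7334.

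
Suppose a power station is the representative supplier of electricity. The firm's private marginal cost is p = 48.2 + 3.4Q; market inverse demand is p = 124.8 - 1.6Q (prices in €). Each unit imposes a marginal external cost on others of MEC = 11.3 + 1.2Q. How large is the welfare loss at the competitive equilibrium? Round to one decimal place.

Market equilibrium (private): 48.2 + 3.4Q = 124.8 - 1.6Q → Q_m = 15.3200.
Social marginal cost = private MC + MEC = 59.5 + 4.6Q.
Set SMC = demand: 59.5 + 4.6Q = 124.8 - 1.6Q → Q* = 10.5323.
Between Q* and Q_m the wedge SMC − demand runs linearly from 0 to MEC(Q_m), so the loss is a triangle.
DWL = ½ × 4.7877 × 29.6840 = 71.0590.

DWL = €71.1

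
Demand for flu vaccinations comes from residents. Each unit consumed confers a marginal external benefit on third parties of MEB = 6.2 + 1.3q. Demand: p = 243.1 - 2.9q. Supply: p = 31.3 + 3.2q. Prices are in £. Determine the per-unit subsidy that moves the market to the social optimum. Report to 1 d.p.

subsidy = £65.2 per unit

Social marginal benefit = demand + MEB = 249.3 - 1.6q.
Set SMB = MC: 249.3 - 1.6q = 31.3 + 3.2q → q* = 45.4167.
The Pigouvian subsidy equals MEB at q*: 6.2 + 1.3×45.4167 = 65.2417.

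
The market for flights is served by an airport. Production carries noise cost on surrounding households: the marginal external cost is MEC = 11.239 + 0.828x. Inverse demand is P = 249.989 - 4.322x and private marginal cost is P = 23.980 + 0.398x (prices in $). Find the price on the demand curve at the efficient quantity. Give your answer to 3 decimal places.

Social marginal cost = private MC + MEC = 35.219 + 1.226x.
Set SMC = demand: 35.219 + 1.226x = 249.989 - 4.322x → x* = 38.7112.
Consumer price on the demand curve at x*: 249.989 − 4.322×38.7112 = 82.6792.

P = $82.679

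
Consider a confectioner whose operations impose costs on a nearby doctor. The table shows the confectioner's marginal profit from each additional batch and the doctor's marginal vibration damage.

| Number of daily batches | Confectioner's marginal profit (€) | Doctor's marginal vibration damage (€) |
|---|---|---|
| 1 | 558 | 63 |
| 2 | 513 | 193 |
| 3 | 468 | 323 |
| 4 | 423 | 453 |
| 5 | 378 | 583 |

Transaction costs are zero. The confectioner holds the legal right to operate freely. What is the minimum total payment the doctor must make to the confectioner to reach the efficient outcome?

Left alone the confectioner would choose level 5 (marginal profit stays positive).
Efficient level: k* = 3 (marginal profit ≥ marginal vibration damage through 3).
The doctor must at least cover the confectioner's forgone profit from cutting 5→3: 423 + 378 = 801.

€801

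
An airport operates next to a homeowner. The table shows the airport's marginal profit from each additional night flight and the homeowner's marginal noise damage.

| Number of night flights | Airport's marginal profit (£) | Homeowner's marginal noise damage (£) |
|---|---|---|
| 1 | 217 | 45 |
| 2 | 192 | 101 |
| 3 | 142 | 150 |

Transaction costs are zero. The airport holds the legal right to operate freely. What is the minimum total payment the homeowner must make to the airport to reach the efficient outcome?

Left alone the airport would choose level 3 (marginal profit stays positive).
Efficient level: k* = 2 (marginal profit ≥ marginal noise damage through 2).
The homeowner must at least cover the airport's forgone profit from cutting 3→2: 142 = 142.

£142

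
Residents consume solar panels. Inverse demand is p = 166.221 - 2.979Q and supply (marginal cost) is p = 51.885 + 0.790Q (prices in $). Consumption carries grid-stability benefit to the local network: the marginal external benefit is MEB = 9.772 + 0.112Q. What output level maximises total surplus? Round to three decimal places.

Social marginal benefit = demand + MEB = 175.993 - 2.867Q.
Set SMB = MC: 175.993 - 2.867Q = 51.885 + 0.790Q → Q* = 33.9371.

Q* = 33.937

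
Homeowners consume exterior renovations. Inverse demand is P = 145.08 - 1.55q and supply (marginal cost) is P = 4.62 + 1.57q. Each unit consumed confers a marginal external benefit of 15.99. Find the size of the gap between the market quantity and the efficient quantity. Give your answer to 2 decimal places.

5.13 units

Market equilibrium (private): 4.62 + 1.57q = 145.08 - 1.55q → q_m = 45.0192.
Social marginal benefit = demand + MEB = 161.07 - 1.55q.
Set SMB = MC: 161.07 - 1.55q = 4.62 + 1.57q → q* = 50.1442.
Gap = |45.0192 − 50.1442| = 5.1250.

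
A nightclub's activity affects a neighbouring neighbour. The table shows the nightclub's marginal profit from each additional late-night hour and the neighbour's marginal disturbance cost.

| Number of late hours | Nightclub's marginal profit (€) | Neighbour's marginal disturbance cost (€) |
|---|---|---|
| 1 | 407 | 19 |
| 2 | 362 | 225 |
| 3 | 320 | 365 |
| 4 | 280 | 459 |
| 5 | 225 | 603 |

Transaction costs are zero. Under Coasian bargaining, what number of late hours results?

2

Bargaining reaches the level where marginal profit last exceeds marginal disturbance cost.
That holds through level 2 (362 ≥ 225) but not at 3 (320 < 365).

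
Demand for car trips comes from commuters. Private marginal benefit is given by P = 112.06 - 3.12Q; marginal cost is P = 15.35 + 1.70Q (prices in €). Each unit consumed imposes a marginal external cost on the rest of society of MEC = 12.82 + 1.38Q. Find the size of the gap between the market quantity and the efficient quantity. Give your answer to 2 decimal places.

Market equilibrium (private): 15.35 + 1.70Q = 112.06 - 3.12Q → Q_m = 20.0643.
Social marginal benefit = demand − MEC = 99.24 - 4.50Q.
Set SMB = MC: 99.24 - 4.50Q = 15.35 + 1.70Q → Q* = 13.5306.
Gap = |20.0643 − 13.5306| = 6.5337.

6.53 units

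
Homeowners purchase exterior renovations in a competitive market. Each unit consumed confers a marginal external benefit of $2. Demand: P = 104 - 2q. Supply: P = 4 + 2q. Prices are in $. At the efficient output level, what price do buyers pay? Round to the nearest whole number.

P = $53

Social marginal benefit = demand + MEB = 106 - 2q.
Set SMB = MC: 106 - 2q = 4 + 2q → q* = 25.5000.
Consumer price on the demand curve at q*: 104 − 2×25.5000 = 53.0000.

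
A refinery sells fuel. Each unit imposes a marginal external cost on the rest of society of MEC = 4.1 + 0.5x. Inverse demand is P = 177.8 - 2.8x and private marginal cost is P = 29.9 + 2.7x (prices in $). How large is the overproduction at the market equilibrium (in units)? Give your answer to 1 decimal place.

2.9 units

Market equilibrium (private): 29.9 + 2.7x = 177.8 - 2.8x → x_m = 26.8909.
Social marginal cost = private MC + MEC = 34.0 + 3.2x.
Set SMC = demand: 34.0 + 3.2x = 177.8 - 2.8x → x* = 23.9667.
Gap = |26.8909 − 23.9667| = 2.9242.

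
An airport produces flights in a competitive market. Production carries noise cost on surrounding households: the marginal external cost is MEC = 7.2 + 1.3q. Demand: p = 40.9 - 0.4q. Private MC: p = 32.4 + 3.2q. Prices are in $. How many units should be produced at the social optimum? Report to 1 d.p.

q* = 0.3

Social marginal cost = private MC + MEC = 39.6 + 4.5q.
Set SMC = demand: 39.6 + 4.5q = 40.9 - 0.4q → q* = 0.2653.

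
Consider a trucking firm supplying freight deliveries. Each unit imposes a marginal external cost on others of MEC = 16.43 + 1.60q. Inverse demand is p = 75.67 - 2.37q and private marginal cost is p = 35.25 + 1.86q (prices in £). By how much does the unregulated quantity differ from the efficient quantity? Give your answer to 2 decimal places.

5.44 units

Market equilibrium (private): 35.25 + 1.86q = 75.67 - 2.37q → q_m = 9.5556.
Social marginal cost = private MC + MEC = 51.68 + 3.46q.
Set SMC = demand: 51.68 + 3.46q = 75.67 - 2.37q → q* = 4.1149.
Gap = |9.5556 − 4.1149| = 5.4407.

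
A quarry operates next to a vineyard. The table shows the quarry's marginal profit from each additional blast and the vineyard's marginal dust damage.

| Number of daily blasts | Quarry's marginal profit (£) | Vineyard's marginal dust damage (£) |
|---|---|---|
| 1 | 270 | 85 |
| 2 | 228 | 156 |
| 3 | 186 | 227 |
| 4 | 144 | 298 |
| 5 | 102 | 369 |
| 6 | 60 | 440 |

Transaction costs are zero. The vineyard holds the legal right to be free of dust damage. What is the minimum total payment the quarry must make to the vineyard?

£241

Efficient level: marginal profit ≥ marginal dust damage through level 2, so k* = 2.
With the vineyard holding the right, the quarry must at least compensate total damage at k*: 85 + 156 = 241.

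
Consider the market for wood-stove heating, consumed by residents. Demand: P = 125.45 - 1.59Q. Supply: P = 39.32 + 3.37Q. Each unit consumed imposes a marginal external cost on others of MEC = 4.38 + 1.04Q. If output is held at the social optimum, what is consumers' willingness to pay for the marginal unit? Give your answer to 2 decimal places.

Social marginal benefit = demand − MEC = 121.07 - 2.63Q.
Set SMB = MC: 121.07 - 2.63Q = 39.32 + 3.37Q → Q* = 13.6250.
Consumer price on the demand curve at Q*: 125.45 − 1.59×13.6250 = 103.7863.

P = 103.79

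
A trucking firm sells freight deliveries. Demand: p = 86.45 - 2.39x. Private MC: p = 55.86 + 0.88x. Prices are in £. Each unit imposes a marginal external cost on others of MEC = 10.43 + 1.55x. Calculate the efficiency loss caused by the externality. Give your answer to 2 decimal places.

Market equilibrium (private): 55.86 + 0.88x = 86.45 - 2.39x → x_m = 9.3547.
Social marginal cost = private MC + MEC = 66.29 + 2.43x.
Set SMC = demand: 66.29 + 2.43x = 86.45 - 2.39x → x* = 4.1826.
Height of the DWL triangle at x_m is SMC(x_m) − demand(x_m) = MEC(x_m) = 24.9298.
DWL = ½ × 5.1721 × 24.9298 = 64.4697.

DWL = £64.47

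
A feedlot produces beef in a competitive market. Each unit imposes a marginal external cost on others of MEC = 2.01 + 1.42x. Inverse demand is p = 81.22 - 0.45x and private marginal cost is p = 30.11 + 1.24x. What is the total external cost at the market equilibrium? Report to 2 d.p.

Market equilibrium (private): 30.11 + 1.24x = 81.22 - 0.45x → x_m = 30.2426.
Total external cost = ∫₀^{x_m} (2.01 + 1.42x) dx = 2.01×30.2426 + ½×1.42×30.2426² = 710.1642.

710.16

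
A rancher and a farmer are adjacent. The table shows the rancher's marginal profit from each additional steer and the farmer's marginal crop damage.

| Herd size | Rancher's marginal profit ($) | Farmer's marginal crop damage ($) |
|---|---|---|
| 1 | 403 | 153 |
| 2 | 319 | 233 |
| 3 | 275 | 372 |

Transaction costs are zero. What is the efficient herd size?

2

Bargaining reaches the level where marginal profit last exceeds marginal crop damage.
That holds through level 2 (319 ≥ 233) but not at 3 (275 < 372).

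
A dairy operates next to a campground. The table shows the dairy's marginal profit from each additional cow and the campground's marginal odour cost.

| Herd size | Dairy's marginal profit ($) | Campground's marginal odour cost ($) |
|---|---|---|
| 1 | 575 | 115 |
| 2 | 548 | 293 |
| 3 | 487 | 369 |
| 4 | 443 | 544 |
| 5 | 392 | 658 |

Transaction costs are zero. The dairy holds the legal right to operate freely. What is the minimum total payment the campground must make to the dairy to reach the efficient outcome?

Left alone the dairy would choose level 5 (marginal profit stays positive).
Efficient level: k* = 3 (marginal profit ≥ marginal odour cost through 3).
The campground must at least cover the dairy's forgone profit from cutting 5→3: 443 + 392 = 835.

$835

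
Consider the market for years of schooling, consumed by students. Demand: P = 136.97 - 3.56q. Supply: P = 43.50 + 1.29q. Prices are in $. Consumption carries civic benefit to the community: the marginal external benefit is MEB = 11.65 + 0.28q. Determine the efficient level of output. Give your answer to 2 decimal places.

Social marginal benefit = demand + MEB = 148.62 - 3.28q.
Set SMB = MC: 148.62 - 3.28q = 43.50 + 1.29q → q* = 23.0022.

q* = 23.00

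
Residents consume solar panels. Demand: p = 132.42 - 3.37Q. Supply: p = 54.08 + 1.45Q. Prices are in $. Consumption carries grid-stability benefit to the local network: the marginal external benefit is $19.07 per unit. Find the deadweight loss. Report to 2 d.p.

DWL = $37.72

Market equilibrium (private): 54.08 + 1.45Q = 132.42 - 3.37Q → Q_m = 16.2531.
Social marginal benefit = demand + MEB = 151.49 - 3.37Q.
Set SMB = MC: 151.49 - 3.37Q = 54.08 + 1.45Q → Q* = 20.2095.
The welfare-loss triangle has base |Q_m − Q*| and height MEB(Q_m) (the vertical gap between SMB and MC is zero at Q* and MEB at Q_m).
DWL = ½ × 3.9564 × 19.0700 = 37.7243.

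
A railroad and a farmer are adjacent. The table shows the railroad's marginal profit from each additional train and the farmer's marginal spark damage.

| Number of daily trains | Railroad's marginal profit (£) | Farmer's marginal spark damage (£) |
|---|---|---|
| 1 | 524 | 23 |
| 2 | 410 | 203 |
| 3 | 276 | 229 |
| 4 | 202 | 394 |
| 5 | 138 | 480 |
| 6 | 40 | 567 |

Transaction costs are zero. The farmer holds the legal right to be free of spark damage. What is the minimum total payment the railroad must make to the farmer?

£455

Efficient level: marginal profit ≥ marginal spark damage through level 3, so k* = 3.
With the farmer holding the right, the railroad must at least compensate total damage at k*: 23 + 203 + 229 = 455.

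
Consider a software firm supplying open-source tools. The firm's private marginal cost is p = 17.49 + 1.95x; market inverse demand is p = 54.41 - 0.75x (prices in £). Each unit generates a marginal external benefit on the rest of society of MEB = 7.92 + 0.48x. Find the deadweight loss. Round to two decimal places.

Market equilibrium (private): 17.49 + 1.95x = 54.41 - 0.75x → x_m = 13.6741.
Social marginal cost = private MC − MEB = 9.57 + 1.47x.
Set SMC = demand: 9.57 + 1.47x = 54.41 - 0.75x → x* = 20.1982.
The welfare-loss triangle has base |x_m − x*| and height MEB(x_m) (the vertical gap between SMC and demand is zero at x* and MEB at x_m).
DWL = ½ × 6.5241 × 14.4836 = 47.2462.

DWL = £47.25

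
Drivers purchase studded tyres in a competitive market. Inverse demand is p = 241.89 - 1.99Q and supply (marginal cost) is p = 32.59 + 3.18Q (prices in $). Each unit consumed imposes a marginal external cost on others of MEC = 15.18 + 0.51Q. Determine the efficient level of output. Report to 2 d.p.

Social marginal benefit = demand − MEC = 226.71 - 2.50Q.
Set SMB = MC: 226.71 - 2.50Q = 32.59 + 3.18Q → Q* = 34.1761.

Q* = 34.18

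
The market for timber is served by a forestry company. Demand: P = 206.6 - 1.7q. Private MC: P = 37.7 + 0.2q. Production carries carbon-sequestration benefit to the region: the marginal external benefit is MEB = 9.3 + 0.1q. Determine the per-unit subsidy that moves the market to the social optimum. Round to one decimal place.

Social marginal cost = private MC − MEB = 28.4 + 0.1q.
Set SMC = demand: 28.4 + 0.1q = 206.6 - 1.7q → q* = 99.0000.
The Pigouvian subsidy equals MEB at q*: 9.3 + 0.1×99.0000 = 19.2000.

subsidy = 19.2 per unit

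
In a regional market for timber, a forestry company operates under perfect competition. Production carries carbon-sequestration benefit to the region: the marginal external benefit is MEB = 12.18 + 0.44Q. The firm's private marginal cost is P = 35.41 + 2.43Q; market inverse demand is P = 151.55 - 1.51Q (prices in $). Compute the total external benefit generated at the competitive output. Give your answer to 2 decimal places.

$550.19

Market equilibrium (private): 35.41 + 2.43Q = 151.55 - 1.51Q → Q_m = 29.4772.
Total external benefit = ∫₀^{Q_m} (12.18 + 0.44Q) dQ = 12.18×29.4772 + ½×0.44×29.4772² = 550.1915.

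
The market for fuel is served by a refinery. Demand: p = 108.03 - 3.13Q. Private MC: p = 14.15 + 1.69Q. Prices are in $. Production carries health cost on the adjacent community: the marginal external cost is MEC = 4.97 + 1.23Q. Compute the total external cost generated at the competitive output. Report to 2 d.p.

$330.11

Market equilibrium (private): 14.15 + 1.69Q = 108.03 - 3.13Q → Q_m = 19.4772.
Total external cost = ∫₀^{Q_m} (4.97 + 1.23Q) dQ = 4.97×19.4772 + ½×1.23×19.4772² = 330.1089.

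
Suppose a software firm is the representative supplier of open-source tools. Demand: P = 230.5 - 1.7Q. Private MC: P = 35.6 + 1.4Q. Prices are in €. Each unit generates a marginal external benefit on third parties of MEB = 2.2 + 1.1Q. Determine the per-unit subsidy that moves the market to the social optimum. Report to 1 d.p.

subsidy = €110.6 per unit

Social marginal cost = private MC − MEB = 33.4 + 0.3Q.
Set SMC = demand: 33.4 + 0.3Q = 230.5 - 1.7Q → Q* = 98.5500.
The Pigouvian subsidy equals MEB at Q*: 2.2 + 1.1×98.5500 = 110.6050.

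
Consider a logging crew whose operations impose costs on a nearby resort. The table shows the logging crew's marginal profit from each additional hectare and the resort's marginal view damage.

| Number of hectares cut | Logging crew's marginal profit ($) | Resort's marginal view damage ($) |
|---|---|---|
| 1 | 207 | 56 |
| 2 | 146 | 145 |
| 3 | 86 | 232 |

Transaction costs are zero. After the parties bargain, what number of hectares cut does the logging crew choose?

2

Bargaining reaches the level where marginal profit last exceeds marginal view damage.
That holds through level 2 (146 ≥ 145) but not at 3 (86 < 232).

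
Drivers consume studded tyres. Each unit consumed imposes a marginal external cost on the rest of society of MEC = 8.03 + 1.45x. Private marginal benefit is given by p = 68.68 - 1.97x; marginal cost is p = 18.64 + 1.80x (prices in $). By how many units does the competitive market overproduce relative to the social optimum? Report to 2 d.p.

Market equilibrium (private): 18.64 + 1.80x = 68.68 - 1.97x → x_m = 13.2732.
Social marginal benefit = demand − MEC = 60.65 - 3.42x.
Set SMB = MC: 60.65 - 3.42x = 18.64 + 1.80x → x* = 8.0479.
Gap = |13.2732 − 8.0479| = 5.2253.

5.23 units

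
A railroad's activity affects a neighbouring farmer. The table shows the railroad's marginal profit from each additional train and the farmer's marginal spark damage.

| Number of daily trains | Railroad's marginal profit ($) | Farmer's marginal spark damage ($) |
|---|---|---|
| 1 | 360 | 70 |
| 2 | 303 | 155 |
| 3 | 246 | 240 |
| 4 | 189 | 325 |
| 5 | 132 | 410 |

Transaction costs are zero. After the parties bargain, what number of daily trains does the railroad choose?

3

Bargaining reaches the level where marginal profit last exceeds marginal spark damage.
That holds through level 3 (246 ≥ 240) but not at 4 (189 < 325).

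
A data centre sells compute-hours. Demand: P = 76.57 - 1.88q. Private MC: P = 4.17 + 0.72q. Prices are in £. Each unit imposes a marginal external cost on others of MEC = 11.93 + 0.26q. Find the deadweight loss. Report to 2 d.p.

DWL = £64.25

Market equilibrium (private): 4.17 + 0.72q = 76.57 - 1.88q → q_m = 27.8462.
Social marginal cost = private MC + MEC = 16.10 + 0.98q.
Set SMC = demand: 16.10 + 0.98q = 76.57 - 1.88q → q* = 21.1434.
The welfare-loss triangle has base |q_m − q*| and height MEC(q_m) (the vertical gap between SMC and demand is zero at q* and MEC at q_m).
DWL = ½ × 6.7028 × 19.1700 = 64.2463.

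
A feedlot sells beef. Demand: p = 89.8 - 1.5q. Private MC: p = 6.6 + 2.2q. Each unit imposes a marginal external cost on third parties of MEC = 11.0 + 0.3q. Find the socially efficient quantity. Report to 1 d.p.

Social marginal cost = private MC + MEC = 17.6 + 2.5q.
Set SMC = demand: 17.6 + 2.5q = 89.8 - 1.5q → q* = 18.0500.

q* = 18.1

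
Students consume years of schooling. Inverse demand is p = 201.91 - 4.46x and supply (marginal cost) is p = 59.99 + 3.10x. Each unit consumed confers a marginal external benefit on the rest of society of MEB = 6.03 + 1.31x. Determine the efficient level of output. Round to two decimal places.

Social marginal benefit = demand + MEB = 207.94 - 3.15x.
Set SMB = MC: 207.94 - 3.15x = 59.99 + 3.10x → x* = 23.6720.

x* = 23.67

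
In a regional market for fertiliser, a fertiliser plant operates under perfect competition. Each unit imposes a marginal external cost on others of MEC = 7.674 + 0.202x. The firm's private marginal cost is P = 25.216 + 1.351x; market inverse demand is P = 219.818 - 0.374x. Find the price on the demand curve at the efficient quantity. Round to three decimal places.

P = 183.538

Social marginal cost = private MC + MEC = 32.890 + 1.553x.
Set SMC = demand: 32.890 + 1.553x = 219.818 - 0.374x → x* = 97.0047.
Consumer price on the demand curve at x*: 219.818 − 0.374×97.0047 = 183.5382.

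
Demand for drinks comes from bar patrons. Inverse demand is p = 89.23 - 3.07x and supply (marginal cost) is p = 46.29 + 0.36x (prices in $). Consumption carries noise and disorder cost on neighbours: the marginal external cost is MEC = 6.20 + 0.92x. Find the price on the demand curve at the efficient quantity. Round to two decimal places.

P = $63.30

Social marginal benefit = demand − MEC = 83.03 - 3.99x.
Set SMB = MC: 83.03 - 3.99x = 46.29 + 0.36x → x* = 8.4460.
Consumer price on the demand curve at x*: 89.23 − 3.07×8.4460 = 63.3008.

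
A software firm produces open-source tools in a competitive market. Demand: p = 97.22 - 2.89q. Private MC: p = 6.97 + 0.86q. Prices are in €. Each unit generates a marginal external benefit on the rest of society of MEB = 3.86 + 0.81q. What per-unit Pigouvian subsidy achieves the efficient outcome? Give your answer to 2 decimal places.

subsidy = €29.79 per unit

Social marginal cost = private MC − MEB = 3.11 + 0.05q.
Set SMC = demand: 3.11 + 0.05q = 97.22 - 2.89q → q* = 32.0102.
The Pigouvian subsidy equals MEB at q*: 3.86 + 0.81×32.0102 = 29.7883.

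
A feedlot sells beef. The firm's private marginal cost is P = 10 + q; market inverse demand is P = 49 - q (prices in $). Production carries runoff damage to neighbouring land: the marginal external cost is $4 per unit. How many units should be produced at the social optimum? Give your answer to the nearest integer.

q* = 18

Social marginal cost = private MC + MEC = 14 + q.
Set SMC = demand: 14 + q = 49 - q → q* = 17.5000.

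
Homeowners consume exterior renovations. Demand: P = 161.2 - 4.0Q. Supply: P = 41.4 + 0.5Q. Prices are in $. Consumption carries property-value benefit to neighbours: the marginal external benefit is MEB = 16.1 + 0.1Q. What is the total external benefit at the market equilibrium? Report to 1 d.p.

Market equilibrium (private): 41.4 + 0.5Q = 161.2 - 4.0Q → Q_m = 26.6222.
Total external benefit = ∫₀^{Q_m} (16.1 + 0.1Q) dQ = 16.1×26.6222 + ½×0.1×26.6222² = 464.0545.

$464.1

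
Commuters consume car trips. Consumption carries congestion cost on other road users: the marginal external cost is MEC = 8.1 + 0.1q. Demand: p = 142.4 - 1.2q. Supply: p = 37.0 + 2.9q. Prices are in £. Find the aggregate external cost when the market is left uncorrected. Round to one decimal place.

Market equilibrium (private): 37.0 + 2.9q = 142.4 - 1.2q → q_m = 25.7073.
Total external cost = ∫₀^{q_m} (8.1 + 0.1q) dq = 8.1×25.7073 + ½×0.1×25.7073² = 241.2724.

£241.3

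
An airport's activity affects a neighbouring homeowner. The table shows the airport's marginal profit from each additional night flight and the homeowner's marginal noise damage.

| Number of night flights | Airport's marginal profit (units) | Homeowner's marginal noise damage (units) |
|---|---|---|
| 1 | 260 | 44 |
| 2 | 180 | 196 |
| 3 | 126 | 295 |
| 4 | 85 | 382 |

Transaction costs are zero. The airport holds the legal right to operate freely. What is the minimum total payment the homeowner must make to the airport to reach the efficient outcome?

Left alone the airport would choose level 4 (marginal profit stays positive).
Efficient level: k* = 1 (marginal profit ≥ marginal noise damage through 1).
The homeowner must at least cover the airport's forgone profit from cutting 4→1: 180 + 126 + 85 = 391.

391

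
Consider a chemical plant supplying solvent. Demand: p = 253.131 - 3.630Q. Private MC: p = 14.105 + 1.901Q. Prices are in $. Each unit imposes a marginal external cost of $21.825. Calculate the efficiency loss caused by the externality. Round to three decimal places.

DWL = $43.060

Market equilibrium (private): 14.105 + 1.901Q = 253.131 - 3.630Q → Q_m = 43.2157.
Social marginal cost = private MC + MEC = 35.930 + 1.901Q.
Set SMC = demand: 35.930 + 1.901Q = 253.131 - 3.630Q → Q* = 39.2698.
Height of the DWL triangle at Q_m is SMC(Q_m) − demand(Q_m) = MEC(Q_m) = 21.8250.
DWL = ½ × 3.9459 × 21.8250 = 43.0596.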